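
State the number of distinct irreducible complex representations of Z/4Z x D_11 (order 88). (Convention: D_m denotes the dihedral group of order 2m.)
28

Explanation: The number of irreducible complex representations of a finite group equals its number of conjugacy classes. For a direct product, #classes(G x H) = #classes(G) * #classes(H). Z/4Z has 4 classes (abelian), D_11 has 7 classes, so 4 * 7 = 28, so Z/4Z x D_11 (order 88) has exactly 28 irreducible complex representations.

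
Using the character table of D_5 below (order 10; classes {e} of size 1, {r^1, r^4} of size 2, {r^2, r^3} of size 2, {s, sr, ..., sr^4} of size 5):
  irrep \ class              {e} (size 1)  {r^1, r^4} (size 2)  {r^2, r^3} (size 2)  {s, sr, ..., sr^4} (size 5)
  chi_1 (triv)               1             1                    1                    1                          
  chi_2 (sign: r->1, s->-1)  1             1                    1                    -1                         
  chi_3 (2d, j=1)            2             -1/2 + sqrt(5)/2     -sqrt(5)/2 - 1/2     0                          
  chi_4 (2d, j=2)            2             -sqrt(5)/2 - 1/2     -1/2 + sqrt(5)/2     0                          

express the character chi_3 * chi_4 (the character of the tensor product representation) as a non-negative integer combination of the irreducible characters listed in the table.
chi_3 tensor chi_4 = chi_3 + chi_4 (all other irreducibles have multiplicity 0).

Solution. The character of a tensor product is the pointwise product (chi_3 * chi_4)(C) = chi_3(C) * chi_4(C):
  {e}: (2)*(2), {r^1, r^4}: (-1/2 + sqrt(5)/2)*(-sqrt(5)/2 - 1/2), {r^2, r^3}: (-sqrt(5)/2 - 1/2)*(-1/2 + sqrt(5)/2), {s, sr, ..., sr^4}: (0)*(0)
so (chi_3 * chi_4) takes values
  {e} -> 4, {r^1, r^4} -> -1, {r^2, r^3} -> -1, {s, sr, ..., sr^4} -> 0.
Now take the inner product of this character with each irreducible chi from the table, <chi_3*chi_4, chi> = (1/10) sum_C |C| (chi_3*chi_4)(C) conj(chi(C)):
  <chi_3*chi_4, chi_1> = (1/10)[1*(4)*conj(1) + 2*(-1)*conj(1) + 2*(-1)*conj(1) + 5*(0)*conj(1)]
      = (1/10)[(4) + (-2) + (-2) + (0)] = 0/10 = 0
  <chi_3*chi_4, chi_2> = (1/10)[1*(4)*conj(1) + 2*(-1)*conj(1) + 2*(-1)*conj(1) + 5*(0)*conj(-1)]
      = (1/10)[(4) + (-2) + (-2) + (0)] = 0/10 = 0
  <chi_3*chi_4, chi_3> = (1/10)[1*(4)*conj(2) + 2*(-1)*conj(-1/2 + sqrt(5)/2) + 2*(-1)*conj(-sqrt(5)/2 - 1/2) + 5*(0)*conj(0)]
      = (1/10)[(8) + (1 - sqrt(5)) + (1 + sqrt(5)) + (0)] = 10/10 = 1
  <chi_3*chi_4, chi_4> = (1/10)[1*(4)*conj(2) + 2*(-1)*conj(-sqrt(5)/2 - 1/2) + 2*(-1)*conj(-1/2 + sqrt(5)/2) + 5*(0)*conj(0)]
      = (1/10)[(8) + (1 + sqrt(5)) + (1 - sqrt(5)) + (0)] = 10/10 = 1
Hence the multiplicities are chi_3: 1, chi_4: 1. Dimension check: dim(chi_3)*dim(chi_4) = 2*2 = 4 and sum (mult * dim) = 1*2 + 1*2 = 4.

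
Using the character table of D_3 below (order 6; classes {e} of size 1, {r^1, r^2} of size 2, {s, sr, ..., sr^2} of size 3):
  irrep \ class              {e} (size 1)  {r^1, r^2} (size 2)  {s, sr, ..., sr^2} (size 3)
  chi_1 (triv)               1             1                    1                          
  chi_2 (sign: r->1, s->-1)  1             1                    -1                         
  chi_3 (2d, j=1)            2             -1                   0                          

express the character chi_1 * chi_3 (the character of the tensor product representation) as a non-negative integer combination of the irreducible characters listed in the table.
chi_1 tensor chi_3 = chi_3 (all other irreducibles have multiplicity 0).

Why: The character of a tensor product is the pointwise product (chi_1 * chi_3)(C) = chi_1(C) * chi_3(C):
  {e}: (1)*(2), {r^1, r^2}: (1)*(-1), {s, sr, ..., sr^2}: (1)*(0)
so (chi_1 * chi_3) takes values
  {e} -> 2, {r^1, r^2} -> -1, {s, sr, ..., sr^2} -> 0.
Now take the inner product of this character with each irreducible chi from the table, <chi_1*chi_3, chi> = (1/6) sum_C |C| (chi_1*chi_3)(C) conj(chi(C)):
  <chi_1*chi_3, chi_1> = (1/6)[1*(2)*conj(1) + 2*(-1)*conj(1) + 3*(0)*conj(1)]
      = (1/6)[(2) + (-2) + (0)] = 0/6 = 0
  <chi_1*chi_3, chi_2> = (1/6)[1*(2)*conj(1) + 2*(-1)*conj(1) + 3*(0)*conj(-1)]
      = (1/6)[(2) + (-2) + (0)] = 0/6 = 0
  <chi_1*chi_3, chi_3> = (1/6)[1*(2)*conj(2) + 2*(-1)*conj(-1) + 3*(0)*conj(0)]
      = (1/6)[(4) + (2) + (0)] = 6/6 = 1
Hence the multiplicities are chi_3: 1. Dimension check: dim(chi_1)*dim(chi_3) = 1*2 = 2 and sum (mult * dim) = 1*2 = 2.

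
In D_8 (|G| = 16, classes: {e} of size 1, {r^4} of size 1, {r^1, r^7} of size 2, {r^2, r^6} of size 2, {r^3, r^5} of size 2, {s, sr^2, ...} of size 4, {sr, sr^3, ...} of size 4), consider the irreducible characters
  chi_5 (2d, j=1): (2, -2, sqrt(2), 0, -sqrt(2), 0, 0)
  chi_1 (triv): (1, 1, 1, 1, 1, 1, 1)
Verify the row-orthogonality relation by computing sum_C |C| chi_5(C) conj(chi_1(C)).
Sum = 0; so <chi_5, chi_1> = 0 (distinct irreducibles are orthogonal).

Explanation: Compute term by term over conjugacy classes (|C| * chi_5(C) * conj(chi_1(C))):
  1*(2)*conj(1) + 1*(-2)*conj(1) + 2*(sqrt(2))*conj(1) + 2*(0)*conj(1) + 2*(-sqrt(2))*conj(1) + 4*(0)*conj(1) + 4*(0)*conj(1)
  = (2) + (-2) + (2*sqrt(2)) + (0) + (-2*sqrt(2)) + (0) + (0)
  = 0.
Dividing by |G| = 16 gives 0/16 = 0, matching the row-orthogonality relation <chi_5, chi_1> = [chi_5 = chi_1].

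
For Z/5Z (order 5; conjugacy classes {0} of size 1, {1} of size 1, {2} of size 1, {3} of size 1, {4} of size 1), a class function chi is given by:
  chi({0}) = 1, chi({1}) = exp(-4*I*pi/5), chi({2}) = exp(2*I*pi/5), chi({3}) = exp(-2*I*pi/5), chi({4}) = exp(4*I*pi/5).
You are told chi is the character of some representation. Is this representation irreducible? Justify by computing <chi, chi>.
Irreducible: <chi, chi> = 1.

Justification: <chi, chi> = (1/|G|) sum_C |C| * |chi(C)|^2 = (1/5)[1*|1|^2 + 1*|exp(-4*I*pi/5)|^2 + 1*|exp(2*I*pi/5)|^2 + 1*|exp(-2*I*pi/5)|^2 + 1*|exp(4*I*pi/5)|^2]
  = (1/5)[(1) + (1) + (1) + (1) + (1)] = 5/5 = 1.
(Exp terms are combined using exp(i*s)*conj(exp(i*t)) = exp(i*(s-t)), and sums of them are collapsed using the identity that for every m > 1 the m distinct m-th roots of unity sum to 0, e.g. 1 + exp(2*I*pi/3) + exp(-2*I*pi/3) = 0.)
A character is irreducible iff <chi, chi> = 1, so this representation is irreducible.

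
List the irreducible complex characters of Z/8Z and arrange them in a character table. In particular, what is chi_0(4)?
Character table of Z/8Z (irreps indexed chi_0,...,chi_7 with chi_k(m) = zeta_8^(k*m), zeta_8 = exp(2*pi*i/8)):
  irrep \ class  {0} (size 1)  {1} (size 1)    {2} (size 1)  {3} (size 1)    {4} (size 1)  {5} (size 1)    {6} (size 1)  {7} (size 1)  
  chi_0          1             1               1             1               1             1               1             1             
  chi_1          1             exp(I*pi/4)     I             exp(3*I*pi/4)   -1            exp(-3*I*pi/4)  -I            exp(-I*pi/4)  
  chi_2          1             I               -1            -I              1             I               -1            -I            
  chi_3          1             exp(3*I*pi/4)   -I            exp(I*pi/4)     -1            exp(-I*pi/4)    I             exp(-3*I*pi/4)
  chi_4          1             -1              1             -1              1             -1              1             -1            
  chi_5          1             exp(-3*I*pi/4)  I             exp(-I*pi/4)    -1            exp(I*pi/4)     -I            exp(3*I*pi/4) 
  chi_6          1             -I              -1            I               1             -I              -1            I             
  chi_7          1             exp(-I*pi/4)    -I            exp(-3*I*pi/4)  -1            exp(3*I*pi/4)   I             exp(I*pi/4)   

Spot check: chi_0(4) = zeta_8^(0*4) = zeta_8^0 = 1.

Working: Z/8Z is abelian, so all 8 irreducible complex representations are 1-dimensional. They are given by chi_k(m) = zeta_8^(k*m) for k = 0,...,7. Row orthogonality: sum_m chi_k(m) conj(chi_l(m)) = 8 * [k = l].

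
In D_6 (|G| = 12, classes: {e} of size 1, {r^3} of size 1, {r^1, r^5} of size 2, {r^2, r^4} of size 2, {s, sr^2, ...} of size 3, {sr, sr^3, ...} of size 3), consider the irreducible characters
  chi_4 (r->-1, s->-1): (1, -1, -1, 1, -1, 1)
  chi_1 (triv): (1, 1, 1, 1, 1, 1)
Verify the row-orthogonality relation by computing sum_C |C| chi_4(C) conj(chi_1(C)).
Sum = 0; so <chi_4, chi_1> = 0 (distinct irreducibles are orthogonal).

Justification: Compute term by term over conjugacy classes (|C| * chi_4(C) * conj(chi_1(C))):
  1*(1)*conj(1) + 1*(-1)*conj(1) + 2*(-1)*conj(1) + 2*(1)*conj(1) + 3*(-1)*conj(1) + 3*(1)*conj(1)
  = (1) + (-1) + (-2) + (2) + (-3) + (3)
  = 0.
Dividing by |G| = 12 gives 0/12 = 0, matching the row-orthogonality relation <chi_4, chi_1> = [chi_4 = chi_1].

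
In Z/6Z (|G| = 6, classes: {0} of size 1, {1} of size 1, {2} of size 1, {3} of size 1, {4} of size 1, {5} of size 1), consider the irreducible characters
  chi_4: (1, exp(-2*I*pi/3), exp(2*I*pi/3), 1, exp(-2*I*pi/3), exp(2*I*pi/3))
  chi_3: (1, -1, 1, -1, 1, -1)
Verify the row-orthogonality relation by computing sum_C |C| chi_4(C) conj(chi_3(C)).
Sum = 0; so <chi_4, chi_3> = 0 (distinct irreducibles are orthogonal).

Proof sketch: Compute term by term over conjugacy classes (|C| * chi_4(C) * conj(chi_3(C))):
  1*(1)*conj(1) + 1*(exp(-2*I*pi/3))*conj(-1) + 1*(exp(2*I*pi/3))*conj(1) + 1*(1)*conj(-1) + 1*(exp(-2*I*pi/3))*conj(1) + 1*(exp(2*I*pi/3))*conj(-1)
  = (1) + (-exp(-2*I*pi/3)) + (exp(2*I*pi/3)) + (-1) + (exp(-2*I*pi/3)) + (-exp(2*I*pi/3))
  = 0.
(Exp terms are combined using exp(i*s)*conj(exp(i*t)) = exp(i*(s-t)), and sums of them are collapsed using the identity that for every m > 1 the m distinct m-th roots of unity sum to 0, e.g. 1 + exp(2*I*pi/3) + exp(-2*I*pi/3) = 0.)
Dividing by |G| = 6 gives 0/6 = 0, matching the row-orthogonality relation <chi_4, chi_3> = [chi_4 = chi_3].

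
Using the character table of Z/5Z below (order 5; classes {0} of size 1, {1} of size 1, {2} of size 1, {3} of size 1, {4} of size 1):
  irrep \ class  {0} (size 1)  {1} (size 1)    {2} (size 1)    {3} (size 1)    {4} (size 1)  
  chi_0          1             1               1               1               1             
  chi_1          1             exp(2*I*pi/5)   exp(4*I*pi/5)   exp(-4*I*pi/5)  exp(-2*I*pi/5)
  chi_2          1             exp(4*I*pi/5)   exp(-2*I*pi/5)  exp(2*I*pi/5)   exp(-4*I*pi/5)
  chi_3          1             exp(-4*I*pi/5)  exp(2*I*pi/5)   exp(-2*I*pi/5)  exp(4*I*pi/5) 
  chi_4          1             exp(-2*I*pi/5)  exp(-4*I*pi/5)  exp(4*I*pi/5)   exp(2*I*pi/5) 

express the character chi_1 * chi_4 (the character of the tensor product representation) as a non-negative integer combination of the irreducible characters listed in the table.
chi_1 tensor chi_4 = chi_0 (all other irreducibles have multiplicity 0).

Why: The character of a tensor product is the pointwise product (chi_1 * chi_4)(C) = chi_1(C) * chi_4(C):
  {0}: (1)*(1), {1}: (exp(2*I*pi/5))*(exp(-2*I*pi/5)), {2}: (exp(4*I*pi/5))*(exp(-4*I*pi/5)), {3}: (exp(-4*I*pi/5))*(exp(4*I*pi/5)), {4}: (exp(-2*I*pi/5))*(exp(2*I*pi/5))
so (chi_1 * chi_4) takes values
  {0} -> 1, {1} -> 1, {2} -> 1, {3} -> 1, {4} -> 1.
Now take the inner product of this character with each irreducible chi from the table, <chi_1*chi_4, chi> = (1/5) sum_C |C| (chi_1*chi_4)(C) conj(chi(C)):
  <chi_1*chi_4, chi_0> = (1/5)[1*(1)*conj(1) + 1*(1)*conj(1) + 1*(1)*conj(1) + 1*(1)*conj(1) + 1*(1)*conj(1)]
      = (1/5)[(1) + (1) + (1) + (1) + (1)] = 5/5 = 1
  <chi_1*chi_4, chi_1> = (1/5)[1*(1)*conj(1) + 1*(1)*conj(exp(2*I*pi/5)) + 1*(1)*conj(exp(4*I*pi/5)) + 1*(1)*conj(exp(-4*I*pi/5)) + 1*(1)*conj(exp(-2*I*pi/5))]
      = (1/5)[(1) + (exp(-2*I*pi/5)) + (exp(-4*I*pi/5)) + (exp(4*I*pi/5)) + (exp(2*I*pi/5))] = 0/5 = 0
  <chi_1*chi_4, chi_2> = (1/5)[1*(1)*conj(1) + 1*(1)*conj(exp(4*I*pi/5)) + 1*(1)*conj(exp(-2*I*pi/5)) + 1*(1)*conj(exp(2*I*pi/5)) + 1*(1)*conj(exp(-4*I*pi/5))]
      = (1/5)[(1) + (exp(-4*I*pi/5)) + (exp(2*I*pi/5)) + (exp(-2*I*pi/5)) + (exp(4*I*pi/5))] = 0/5 = 0
  <chi_1*chi_4, chi_3> = (1/5)[1*(1)*conj(1) + 1*(1)*conj(exp(-4*I*pi/5)) + 1*(1)*conj(exp(2*I*pi/5)) + 1*(1)*conj(exp(-2*I*pi/5)) + 1*(1)*conj(exp(4*I*pi/5))]
      = (1/5)[(1) + (exp(4*I*pi/5)) + (exp(-2*I*pi/5)) + (exp(2*I*pi/5)) + (exp(-4*I*pi/5))] = 0/5 = 0
  <chi_1*chi_4, chi_4> = (1/5)[1*(1)*conj(1) + 1*(1)*conj(exp(-2*I*pi/5)) + 1*(1)*conj(exp(-4*I*pi/5)) + 1*(1)*conj(exp(4*I*pi/5)) + 1*(1)*conj(exp(2*I*pi/5))]
      = (1/5)[(1) + (exp(2*I*pi/5)) + (exp(4*I*pi/5)) + (exp(-4*I*pi/5)) + (exp(-2*I*pi/5))] = 0/5 = 0
(Exp terms are combined using exp(i*s)*conj(exp(i*t)) = exp(i*(s-t)), and sums of them are collapsed using the identity that for every m > 1 the m distinct m-th roots of unity sum to 0, e.g. 1 + exp(2*I*pi/3) + exp(-2*I*pi/3) = 0.)
Hence the multiplicities are chi_0: 1. Dimension check: dim(chi_1)*dim(chi_4) = 1*1 = 1 and sum (mult * dim) = 1*1 = 1.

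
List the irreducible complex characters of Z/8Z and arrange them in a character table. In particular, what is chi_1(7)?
Character table of Z/8Z (irreps indexed chi_0,...,chi_7 with chi_k(m) = zeta_8^(k*m), zeta_8 = exp(2*pi*i/8)):
  irrep \ class  {0} (size 1)  {1} (size 1)    {2} (size 1)  {3} (size 1)    {4} (size 1)  {5} (size 1)    {6} (size 1)  {7} (size 1)  
  chi_0          1             1               1             1               1             1               1             1             
  chi_1          1             exp(I*pi/4)     I             exp(3*I*pi/4)   -1            exp(-3*I*pi/4)  -I            exp(-I*pi/4)  
  chi_2          1             I               -1            -I              1             I               -1            -I            
  chi_3          1             exp(3*I*pi/4)   -I            exp(I*pi/4)     -1            exp(-I*pi/4)    I             exp(-3*I*pi/4)
  chi_4          1             -1              1             -1              1             -1              1             -1            
  chi_5          1             exp(-3*I*pi/4)  I             exp(-I*pi/4)    -1            exp(I*pi/4)     -I            exp(3*I*pi/4) 
  chi_6          1             -I              -1            I               1             -I              -1            I             
  chi_7          1             exp(-I*pi/4)    -I            exp(-3*I*pi/4)  -1            exp(3*I*pi/4)   I             exp(I*pi/4)   

Spot check: chi_1(7) = zeta_8^(1*7) = zeta_8^7 = exp(-I*pi/4).

Proof sketch: Z/8Z is abelian, so all 8 irreducible complex representations are 1-dimensional. They are given by chi_k(m) = zeta_8^(k*m) for k = 0,...,7. Row orthogonality: sum_m chi_k(m) conj(chi_l(m)) = 8 * [k = l].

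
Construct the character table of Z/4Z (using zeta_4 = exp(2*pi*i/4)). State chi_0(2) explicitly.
Character table of Z/4Z (irreps indexed chi_0,...,chi_3 with chi_k(m) = zeta_4^(k*m), zeta_4 = exp(2*pi*i/4)):
  irrep \ class  {0} (size 1)  {1} (size 1)  {2} (size 1)  {3} (size 1)
  chi_0          1             1             1             1           
  chi_1          1             I             -1            -I          
  chi_2          1             -1            1             -1          
  chi_3          1             -I            -1            I           

Spot check: chi_0(2) = zeta_4^(0*2) = zeta_4^0 = 1.

Solution. Z/4Z is abelian, so all 4 irreducible complex representations are 1-dimensional. They are given by chi_k(m) = zeta_4^(k*m) for k = 0,...,3. Row orthogonality: sum_m chi_k(m) conj(chi_l(m)) = 4 * [k = l].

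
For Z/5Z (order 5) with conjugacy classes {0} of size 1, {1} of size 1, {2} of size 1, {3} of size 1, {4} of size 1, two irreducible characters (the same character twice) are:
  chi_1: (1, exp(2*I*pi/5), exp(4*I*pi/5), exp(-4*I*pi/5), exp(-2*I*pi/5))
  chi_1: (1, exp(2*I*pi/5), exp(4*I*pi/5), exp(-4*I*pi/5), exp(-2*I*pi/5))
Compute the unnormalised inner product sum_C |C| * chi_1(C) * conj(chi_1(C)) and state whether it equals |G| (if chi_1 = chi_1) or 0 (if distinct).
Sum = 5 = |G| = 5; so <chi_1, chi_1> = 1 (norm-1 confirms irreducibility).

Explanation: Compute term by term over conjugacy classes (|C| * chi_1(C) * conj(chi_1(C))):
  1*(1)*conj(1) + 1*(exp(2*I*pi/5))*conj(exp(2*I*pi/5)) + 1*(exp(4*I*pi/5))*conj(exp(4*I*pi/5)) + 1*(exp(-4*I*pi/5))*conj(exp(-4*I*pi/5)) + 1*(exp(-2*I*pi/5))*conj(exp(-2*I*pi/5))
  = (1) + (1) + (1) + (1) + (1)
  = 5.
(Exp terms are combined using exp(i*s)*conj(exp(i*t)) = exp(i*(s-t)), and sums of them are collapsed using the identity that for every m > 1 the m distinct m-th roots of unity sum to 0, e.g. 1 + exp(2*I*pi/3) + exp(-2*I*pi/3) = 0.)
Dividing by |G| = 5 gives 5/5 = 1, matching the row-orthogonality relation <chi_1, chi_1> = [chi_1 = chi_1].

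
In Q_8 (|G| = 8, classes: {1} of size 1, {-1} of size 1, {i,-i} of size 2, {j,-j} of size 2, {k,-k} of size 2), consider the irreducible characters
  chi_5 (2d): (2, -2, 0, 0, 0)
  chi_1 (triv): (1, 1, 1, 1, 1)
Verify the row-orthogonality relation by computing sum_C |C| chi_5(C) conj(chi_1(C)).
Sum = 0; so <chi_5, chi_1> = 0 (distinct irreducibles are orthogonal).

Proof sketch: Compute term by term over conjugacy classes (|C| * chi_5(C) * conj(chi_1(C))):
  1*(2)*conj(1) + 1*(-2)*conj(1) + 2*(0)*conj(1) + 2*(0)*conj(1) + 2*(0)*conj(1)
  = (2) + (-2) + (0) + (0) + (0)
  = 0.
Dividing by |G| = 8 gives 0/8 = 0, matching the row-orthogonality relation <chi_5, chi_1> = [chi_5 = chi_1].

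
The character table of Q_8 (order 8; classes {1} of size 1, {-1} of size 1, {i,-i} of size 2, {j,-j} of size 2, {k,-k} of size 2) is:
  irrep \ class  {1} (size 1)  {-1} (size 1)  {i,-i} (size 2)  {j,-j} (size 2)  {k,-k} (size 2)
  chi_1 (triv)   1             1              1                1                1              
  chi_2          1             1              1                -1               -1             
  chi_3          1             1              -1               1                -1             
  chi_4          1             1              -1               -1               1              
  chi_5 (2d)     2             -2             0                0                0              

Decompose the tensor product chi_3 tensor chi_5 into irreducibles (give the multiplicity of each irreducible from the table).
chi_3 tensor chi_5 = chi_5 (all other irreducibles have multiplicity 0).

Explanation: The character of a tensor product is the pointwise product (chi_3 * chi_5)(C) = chi_3(C) * chi_5(C):
  {1}: (1)*(2), {-1}: (1)*(-2), {i,-i}: (-1)*(0), {j,-j}: (1)*(0), {k,-k}: (-1)*(0)
so (chi_3 * chi_5) takes values
  {1} -> 2, {-1} -> -2, {i,-i} -> 0, {j,-j} -> 0, {k,-k} -> 0.
Now take the inner product of this character with each irreducible chi from the table, <chi_3*chi_5, chi> = (1/8) sum_C |C| (chi_3*chi_5)(C) conj(chi(C)):
  <chi_3*chi_5, chi_1> = (1/8)[1*(2)*conj(1) + 1*(-2)*conj(1) + 2*(0)*conj(1) + 2*(0)*conj(1) + 2*(0)*conj(1)]
      = (1/8)[(2) + (-2) + (0) + (0) + (0)] = 0/8 = 0
  <chi_3*chi_5, chi_2> = (1/8)[1*(2)*conj(1) + 1*(-2)*conj(1) + 2*(0)*conj(1) + 2*(0)*conj(-1) + 2*(0)*conj(-1)]
      = (1/8)[(2) + (-2) + (0) + (0) + (0)] = 0/8 = 0
  <chi_3*chi_5, chi_3> = (1/8)[1*(2)*conj(1) + 1*(-2)*conj(1) + 2*(0)*conj(-1) + 2*(0)*conj(1) + 2*(0)*conj(-1)]
      = (1/8)[(2) + (-2) + (0) + (0) + (0)] = 0/8 = 0
  <chi_3*chi_5, chi_4> = (1/8)[1*(2)*conj(1) + 1*(-2)*conj(1) + 2*(0)*conj(-1) + 2*(0)*conj(-1) + 2*(0)*conj(1)]
      = (1/8)[(2) + (-2) + (0) + (0) + (0)] = 0/8 = 0
  <chi_3*chi_5, chi_5> = (1/8)[1*(2)*conj(2) + 1*(-2)*conj(-2) + 2*(0)*conj(0) + 2*(0)*conj(0) + 2*(0)*conj(0)]
      = (1/8)[(4) + (4) + (0) + (0) + (0)] = 8/8 = 1
Hence the multiplicities are chi_5: 1. Dimension check: dim(chi_3)*dim(chi_5) = 1*2 = 2 and sum (mult * dim) = 1*2 = 2.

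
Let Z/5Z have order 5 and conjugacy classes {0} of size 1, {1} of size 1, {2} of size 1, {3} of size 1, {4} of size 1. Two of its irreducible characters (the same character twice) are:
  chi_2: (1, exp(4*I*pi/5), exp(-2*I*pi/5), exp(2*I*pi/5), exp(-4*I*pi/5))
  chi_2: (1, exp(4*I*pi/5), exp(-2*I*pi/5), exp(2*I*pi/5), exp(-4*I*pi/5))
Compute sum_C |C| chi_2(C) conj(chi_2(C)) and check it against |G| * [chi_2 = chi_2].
Sum = 5 = |G| = 5; so <chi_2, chi_2> = 1 (norm-1 confirms irreducibility).

Solution. Compute term by term over conjugacy classes (|C| * chi_2(C) * conj(chi_2(C))):
  1*(1)*conj(1) + 1*(exp(4*I*pi/5))*conj(exp(4*I*pi/5)) + 1*(exp(-2*I*pi/5))*conj(exp(-2*I*pi/5)) + 1*(exp(2*I*pi/5))*conj(exp(2*I*pi/5)) + 1*(exp(-4*I*pi/5))*conj(exp(-4*I*pi/5))
  = (1) + (1) + (1) + (1) + (1)
  = 5.
(Exp terms are combined using exp(i*s)*conj(exp(i*t)) = exp(i*(s-t)), and sums of them are collapsed using the identity that for every m > 1 the m distinct m-th roots of unity sum to 0, e.g. 1 + exp(2*I*pi/3) + exp(-2*I*pi/3) = 0.)
Dividing by |G| = 5 gives 5/5 = 1, matching the row-orthogonality relation <chi_2, chi_2> = [chi_2 = chi_2].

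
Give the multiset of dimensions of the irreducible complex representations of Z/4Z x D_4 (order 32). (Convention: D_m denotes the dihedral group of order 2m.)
Dimensions: 1, 1, 1, 1, 1, 1, 1, 1, 1, 1, 1, 1, 1, 1, 1, 1, 2, 2, 2, 2

There are 20 irreducibles (= number of conjugacy classes). Their dimensions d_i satisfy sum d_i^2 = |G| = 32: 1 + 1 + 1 + 1 + 1 + 1 + 1 + 1 + 1 + 1 + 1 + 1 + 1 + 1 + 1 + 1 + 4 + 4 + 4 + 4 = 32. (For the product with Z/4Z: each of the 4 1-dim characters of Z/4Z tensors with each irrep of D_4, giving 4 copies of each D_4-dimension.)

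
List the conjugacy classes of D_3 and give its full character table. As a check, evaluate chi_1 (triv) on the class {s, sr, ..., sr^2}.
Conjugacy classes: {e} of size 1, {r^1, r^2} of size 2, {s, sr, ..., sr^2} of size 3.
Character table:
  irrep \ class              {e} (size 1)  {r^1, r^2} (size 2)  {s, sr, ..., sr^2} (size 3)
  chi_1 (triv)               1             1                    1                          
  chi_2 (sign: r->1, s->-1)  1             1                    -1                         
  chi_3 (2d, j=1)            2             -1                   0                          

Spot check: chi_1 (triv) on {s, sr, ..., sr^2} = 1.

Justification: D_3 has order 2*3 = 6 with 3 conjugacy classes, hence 3 irreducibles. Sum of squared dims 1 + 1 + 4 = 6 = |G|. Linear characters come from the abelianisation; the 2-dimensional irreps have character r^k -> 2*cos(2*pi*j*k/3), reflections -> 0.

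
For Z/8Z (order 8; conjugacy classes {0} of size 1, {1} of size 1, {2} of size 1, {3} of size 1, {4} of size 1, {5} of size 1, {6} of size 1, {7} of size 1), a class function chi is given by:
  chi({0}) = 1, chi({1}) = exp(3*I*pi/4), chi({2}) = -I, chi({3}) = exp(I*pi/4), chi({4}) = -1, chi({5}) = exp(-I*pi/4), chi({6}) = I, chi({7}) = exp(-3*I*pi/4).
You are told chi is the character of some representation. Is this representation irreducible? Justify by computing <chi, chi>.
Irreducible: <chi, chi> = 1.

<chi, chi> = (1/|G|) sum_C |C| * |chi(C)|^2 = (1/8)[1*|1|^2 + 1*|exp(3*I*pi/4)|^2 + 1*|-I|^2 + 1*|exp(I*pi/4)|^2 + 1*|-1|^2 + 1*|exp(-I*pi/4)|^2 + 1*|I|^2 + 1*|exp(-3*I*pi/4)|^2]
  = (1/8)[(1) + (1) + (1) + (1) + (1) + (1) + (1) + (1)] = 8/8 = 1.
(Exp terms are combined using exp(i*s)*conj(exp(i*t)) = exp(i*(s-t)), and sums of them are collapsed using the identity that for every m > 1 the m distinct m-th roots of unity sum to 0, e.g. 1 + exp(2*I*pi/3) + exp(-2*I*pi/3) = 0.)
A character is irreducible iff <chi, chi> = 1, so this representation is irreducible.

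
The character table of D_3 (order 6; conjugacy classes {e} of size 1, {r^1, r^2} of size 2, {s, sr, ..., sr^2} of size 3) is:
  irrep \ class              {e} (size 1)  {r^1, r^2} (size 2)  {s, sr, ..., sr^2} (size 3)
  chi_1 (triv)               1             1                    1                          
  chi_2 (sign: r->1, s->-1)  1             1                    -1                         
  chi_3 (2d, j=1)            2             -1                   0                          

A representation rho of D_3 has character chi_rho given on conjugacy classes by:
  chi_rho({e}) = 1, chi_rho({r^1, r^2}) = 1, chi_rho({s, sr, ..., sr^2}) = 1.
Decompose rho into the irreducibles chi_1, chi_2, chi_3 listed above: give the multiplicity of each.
Multiplicities: chi_1: 1, chi_2: 0, chi_3: 0.

Justification: Use <chi_rho, chi> = (1/|G|) sum_C |C| * chi_rho(C) * conj(chi(C)) with |G| = 6 for each irreducible chi in the table:
  <chi_rho, chi_1> = (1/6)[1*(1)*conj(1) + 2*(1)*conj(1) + 3*(1)*conj(1)]
      = (1/6)[(1) + (2) + (3)] = 6/6 = 1
  <chi_rho, chi_2> = (1/6)[1*(1)*conj(1) + 2*(1)*conj(1) + 3*(1)*conj(-1)]
      = (1/6)[(1) + (2) + (-3)] = 0/6 = 0
  <chi_rho, chi_3> = (1/6)[1*(1)*conj(2) + 2*(1)*conj(-1) + 3*(1)*conj(0)]
      = (1/6)[(2) + (-2) + (0)] = 0/6 = 0
Dimension check: dim(rho) = sum (mult * dim) = 1*1 + 0*1 + 0*2 = 1 = chi_rho(e) = 1.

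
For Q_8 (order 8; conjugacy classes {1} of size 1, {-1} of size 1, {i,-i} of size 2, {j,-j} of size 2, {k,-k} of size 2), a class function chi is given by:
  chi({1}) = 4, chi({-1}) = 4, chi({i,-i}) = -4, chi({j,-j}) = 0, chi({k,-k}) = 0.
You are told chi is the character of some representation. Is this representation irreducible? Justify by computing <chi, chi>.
Not irreducible (reducible): <chi, chi> = 8 > 1.

<chi, chi> = (1/|G|) sum_C |C| * |chi(C)|^2 = (1/8)[1*|4|^2 + 1*|4|^2 + 2*|-4|^2 + 2*|0|^2 + 2*|0|^2]
  = (1/8)[(16) + (16) + (32) + (0) + (0)] = 64/8 = 8.
A character is irreducible iff <chi, chi> = 1, so this representation is reducible.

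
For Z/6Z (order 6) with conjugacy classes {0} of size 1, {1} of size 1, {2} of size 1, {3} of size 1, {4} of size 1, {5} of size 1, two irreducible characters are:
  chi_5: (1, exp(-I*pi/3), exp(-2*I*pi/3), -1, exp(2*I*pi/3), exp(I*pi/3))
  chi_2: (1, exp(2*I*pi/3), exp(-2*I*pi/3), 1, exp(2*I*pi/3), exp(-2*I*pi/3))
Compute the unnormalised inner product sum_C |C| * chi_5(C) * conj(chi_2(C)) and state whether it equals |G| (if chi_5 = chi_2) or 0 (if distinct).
Sum = 0; so <chi_5, chi_2> = 0 (distinct irreducibles are orthogonal).

Details: Compute term by term over conjugacy classes (|C| * chi_5(C) * conj(chi_2(C))):
  1*(1)*conj(1) + 1*(exp(-I*pi/3))*conj(exp(2*I*pi/3)) + 1*(exp(-2*I*pi/3))*conj(exp(-2*I*pi/3)) + 1*(-1)*conj(1) + 1*(exp(2*I*pi/3))*conj(exp(2*I*pi/3)) + 1*(exp(I*pi/3))*conj(exp(-2*I*pi/3))
  = (1) + (-1) + (1) + (-1) + (1) + (-1)
  = 0.
(Exp terms are combined using exp(i*s)*conj(exp(i*t)) = exp(i*(s-t)), and sums of them are collapsed using the identity that for every m > 1 the m distinct m-th roots of unity sum to 0, e.g. 1 + exp(2*I*pi/3) + exp(-2*I*pi/3) = 0.)
Dividing by |G| = 6 gives 0/6 = 0, matching the row-orthogonality relation <chi_5, chi_2> = [chi_5 = chi_2].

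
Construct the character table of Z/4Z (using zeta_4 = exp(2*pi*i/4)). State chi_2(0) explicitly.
Character table of Z/4Z (irreps indexed chi_0,...,chi_3 with chi_k(m) = zeta_4^(k*m), zeta_4 = exp(2*pi*i/4)):
  irrep \ class  {0} (size 1)  {1} (size 1)  {2} (size 1)  {3} (size 1)
  chi_0          1             1             1             1           
  chi_1          1             I             -1            -I          
  chi_2          1             -1            1             -1          
  chi_3          1             -I            -1            I           

Spot check: chi_2(0) = zeta_4^(2*0) = zeta_4^0 = 1.

Solution. Z/4Z is abelian, so all 4 irreducible complex representations are 1-dimensional. They are given by chi_k(m) = zeta_4^(k*m) for k = 0,...,3. Row orthogonality: sum_m chi_k(m) conj(chi_l(m)) = 4 * [k = l].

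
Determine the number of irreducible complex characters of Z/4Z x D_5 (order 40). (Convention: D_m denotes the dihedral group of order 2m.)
16

Explanation: The number of irreducible complex representations of a finite group equals its number of conjugacy classes. For a direct product, #classes(G x H) = #classes(G) * #classes(H). Z/4Z has 4 classes (abelian), D_5 has 4 classes, so 4 * 4 = 16, so Z/4Z x D_5 (order 40) has exactly 16 irreducible complex representations.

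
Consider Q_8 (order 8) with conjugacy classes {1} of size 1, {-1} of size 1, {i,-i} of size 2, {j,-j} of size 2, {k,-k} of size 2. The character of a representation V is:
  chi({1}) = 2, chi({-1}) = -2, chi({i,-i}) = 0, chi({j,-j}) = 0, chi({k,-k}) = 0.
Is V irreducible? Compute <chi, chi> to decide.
Irreducible: <chi, chi> = 1.

Solution. <chi, chi> = (1/|G|) sum_C |C| * |chi(C)|^2 = (1/8)[1*|2|^2 + 1*|-2|^2 + 2*|0|^2 + 2*|0|^2 + 2*|0|^2]
  = (1/8)[(4) + (4) + (0) + (0) + (0)] = 8/8 = 1.
A character is irreducible iff <chi, chi> = 1, so this representation is irreducible.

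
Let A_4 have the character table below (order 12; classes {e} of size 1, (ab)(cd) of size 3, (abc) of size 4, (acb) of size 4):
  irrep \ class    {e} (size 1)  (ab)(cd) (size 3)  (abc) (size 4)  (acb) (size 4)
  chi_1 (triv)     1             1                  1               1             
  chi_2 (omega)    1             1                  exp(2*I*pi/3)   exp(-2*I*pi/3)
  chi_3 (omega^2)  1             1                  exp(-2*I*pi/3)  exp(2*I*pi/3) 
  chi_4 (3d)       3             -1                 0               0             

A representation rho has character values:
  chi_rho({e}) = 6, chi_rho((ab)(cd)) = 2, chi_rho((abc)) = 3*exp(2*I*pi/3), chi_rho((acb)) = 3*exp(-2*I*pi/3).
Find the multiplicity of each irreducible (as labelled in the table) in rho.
Multiplicities: chi_1: 0, chi_2: 3, chi_3: 0, chi_4: 1.

Working: Use <chi_rho, chi> = (1/|G|) sum_C |C| * chi_rho(C) * conj(chi(C)) with |G| = 12 for each irreducible chi in the table:
  <chi_rho, chi_1> = (1/12)[1*(6)*conj(1) + 3*(2)*conj(1) + 4*(3*exp(2*I*pi/3))*conj(1) + 4*(3*exp(-2*I*pi/3))*conj(1)]
      = (1/12)[(6) + (6) + (12*exp(2*I*pi/3)) + (12*exp(-2*I*pi/3))] = 0/12 = 0
  <chi_rho, chi_2> = (1/12)[1*(6)*conj(1) + 3*(2)*conj(1) + 4*(3*exp(2*I*pi/3))*conj(exp(2*I*pi/3)) + 4*(3*exp(-2*I*pi/3))*conj(exp(-2*I*pi/3))]
      = (1/12)[(6) + (6) + (12) + (12)] = 36/12 = 3
  <chi_rho, chi_3> = (1/12)[1*(6)*conj(1) + 3*(2)*conj(1) + 4*(3*exp(2*I*pi/3))*conj(exp(-2*I*pi/3)) + 4*(3*exp(-2*I*pi/3))*conj(exp(2*I*pi/3))]
      = (1/12)[(6) + (6) + (12*exp(-2*I*pi/3)) + (12*exp(2*I*pi/3))] = 0/12 = 0
  <chi_rho, chi_4> = (1/12)[1*(6)*conj(3) + 3*(2)*conj(-1) + 4*(3*exp(2*I*pi/3))*conj(0) + 4*(3*exp(-2*I*pi/3))*conj(0)]
      = (1/12)[(18) + (-6) + (0) + (0)] = 12/12 = 1
(Exp terms are combined using exp(i*s)*conj(exp(i*t)) = exp(i*(s-t)), and sums of them are collapsed using the identity that for every m > 1 the m distinct m-th roots of unity sum to 0, e.g. 1 + exp(2*I*pi/3) + exp(-2*I*pi/3) = 0.)
Dimension check: dim(rho) = sum (mult * dim) = 0*1 + 3*1 + 0*1 + 1*3 = 6 = chi_rho(e) = 6.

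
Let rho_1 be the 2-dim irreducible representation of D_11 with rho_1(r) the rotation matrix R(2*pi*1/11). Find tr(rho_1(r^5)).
chi_{rho_1}(r^5) = 2*cos(2*pi*1*5/11) = -2*cos(pi/11)

Explanation: rho_1(r^5) is rotation by angle 2*pi*1*5/11, whose trace is 2*cos(2*pi*1*5/11) = -2*cos(pi/11).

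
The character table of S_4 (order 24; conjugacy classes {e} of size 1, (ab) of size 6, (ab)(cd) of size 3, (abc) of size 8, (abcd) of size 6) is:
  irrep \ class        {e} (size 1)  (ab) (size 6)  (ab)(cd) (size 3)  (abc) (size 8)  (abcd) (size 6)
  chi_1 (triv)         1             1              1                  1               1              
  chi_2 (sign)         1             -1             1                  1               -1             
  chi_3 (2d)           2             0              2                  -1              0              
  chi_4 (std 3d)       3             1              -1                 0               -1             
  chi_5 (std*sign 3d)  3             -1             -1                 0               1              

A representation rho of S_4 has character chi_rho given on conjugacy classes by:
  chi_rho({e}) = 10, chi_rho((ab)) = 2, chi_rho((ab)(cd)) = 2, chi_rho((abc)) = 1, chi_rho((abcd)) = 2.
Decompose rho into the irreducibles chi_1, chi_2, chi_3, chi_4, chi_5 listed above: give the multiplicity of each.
Multiplicities: chi_1: 2, chi_2: 0, chi_3: 1, chi_4: 1, chi_5: 1.

Argument: Use <chi_rho, chi> = (1/|G|) sum_C |C| * chi_rho(C) * conj(chi(C)) with |G| = 24 for each irreducible chi in the table:
  <chi_rho, chi_1> = (1/24)[1*(10)*conj(1) + 6*(2)*conj(1) + 3*(2)*conj(1) + 8*(1)*conj(1) + 6*(2)*conj(1)]
      = (1/24)[(10) + (12) + (6) + (8) + (12)] = 48/24 = 2
  <chi_rho, chi_2> = (1/24)[1*(10)*conj(1) + 6*(2)*conj(-1) + 3*(2)*conj(1) + 8*(1)*conj(1) + 6*(2)*conj(-1)]
      = (1/24)[(10) + (-12) + (6) + (8) + (-12)] = 0/24 = 0
  <chi_rho, chi_3> = (1/24)[1*(10)*conj(2) + 6*(2)*conj(0) + 3*(2)*conj(2) + 8*(1)*conj(-1) + 6*(2)*conj(0)]
      = (1/24)[(20) + (0) + (12) + (-8) + (0)] = 24/24 = 1
  <chi_rho, chi_4> = (1/24)[1*(10)*conj(3) + 6*(2)*conj(1) + 3*(2)*conj(-1) + 8*(1)*conj(0) + 6*(2)*conj(-1)]
      = (1/24)[(30) + (12) + (-6) + (0) + (-12)] = 24/24 = 1
  <chi_rho, chi_5> = (1/24)[1*(10)*conj(3) + 6*(2)*conj(-1) + 3*(2)*conj(-1) + 8*(1)*conj(0) + 6*(2)*conj(1)]
      = (1/24)[(30) + (-12) + (-6) + (0) + (12)] = 24/24 = 1
Dimension check: dim(rho) = sum (mult * dim) = 2*1 + 0*1 + 1*2 + 1*3 + 1*3 = 10 = chi_rho(e) = 10.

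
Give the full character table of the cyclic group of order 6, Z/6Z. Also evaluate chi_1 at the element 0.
Character table of Z/6Z (irreps indexed chi_0,...,chi_5 with chi_k(m) = zeta_6^(k*m), zeta_6 = exp(2*pi*i/6)):
  irrep \ class  {0} (size 1)  {1} (size 1)    {2} (size 1)    {3} (size 1)  {4} (size 1)    {5} (size 1)  
  chi_0          1             1               1               1             1               1             
  chi_1          1             exp(I*pi/3)     exp(2*I*pi/3)   -1            exp(-2*I*pi/3)  exp(-I*pi/3)  
  chi_2          1             exp(2*I*pi/3)   exp(-2*I*pi/3)  1             exp(2*I*pi/3)   exp(-2*I*pi/3)
  chi_3          1             -1              1               -1            1               -1            
  chi_4          1             exp(-2*I*pi/3)  exp(2*I*pi/3)   1             exp(-2*I*pi/3)  exp(2*I*pi/3) 
  chi_5          1             exp(-I*pi/3)    exp(-2*I*pi/3)  -1            exp(2*I*pi/3)   exp(I*pi/3)   

Spot check: chi_1(0) = zeta_6^(1*0) = zeta_6^0 = 1.

Why: Z/6Z is abelian, so all 6 irreducible complex representations are 1-dimensional. They are given by chi_k(m) = zeta_6^(k*m) for k = 0,...,5. Row orthogonality: sum_m chi_k(m) conj(chi_l(m)) = 6 * [k = l].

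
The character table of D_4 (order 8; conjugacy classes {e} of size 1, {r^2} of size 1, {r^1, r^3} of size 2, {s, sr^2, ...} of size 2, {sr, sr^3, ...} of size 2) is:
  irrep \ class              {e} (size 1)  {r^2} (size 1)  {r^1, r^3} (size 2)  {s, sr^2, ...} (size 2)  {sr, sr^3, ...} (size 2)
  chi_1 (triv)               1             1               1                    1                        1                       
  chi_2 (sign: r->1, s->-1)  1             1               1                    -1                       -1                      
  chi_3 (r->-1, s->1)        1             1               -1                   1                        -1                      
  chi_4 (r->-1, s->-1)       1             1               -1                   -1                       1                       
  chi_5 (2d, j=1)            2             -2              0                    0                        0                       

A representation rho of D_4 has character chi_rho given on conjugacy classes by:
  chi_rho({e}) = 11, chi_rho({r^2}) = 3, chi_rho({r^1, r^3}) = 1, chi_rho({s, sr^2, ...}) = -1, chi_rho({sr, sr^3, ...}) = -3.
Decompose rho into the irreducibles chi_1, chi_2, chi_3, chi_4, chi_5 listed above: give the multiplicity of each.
Multiplicities: chi_1: 1, chi_2: 3, chi_3: 2, chi_4: 1, chi_5: 2.

Reasoning: Use <chi_rho, chi> = (1/|G|) sum_C |C| * chi_rho(C) * conj(chi(C)) with |G| = 8 for each irreducible chi in the table:
  <chi_rho, chi_1> = (1/8)[1*(11)*conj(1) + 1*(3)*conj(1) + 2*(1)*conj(1) + 2*(-1)*conj(1) + 2*(-3)*conj(1)]
      = (1/8)[(11) + (3) + (2) + (-2) + (-6)] = 8/8 = 1
  <chi_rho, chi_2> = (1/8)[1*(11)*conj(1) + 1*(3)*conj(1) + 2*(1)*conj(1) + 2*(-1)*conj(-1) + 2*(-3)*conj(-1)]
      = (1/8)[(11) + (3) + (2) + (2) + (6)] = 24/8 = 3
  <chi_rho, chi_3> = (1/8)[1*(11)*conj(1) + 1*(3)*conj(1) + 2*(1)*conj(-1) + 2*(-1)*conj(1) + 2*(-3)*conj(-1)]
      = (1/8)[(11) + (3) + (-2) + (-2) + (6)] = 16/8 = 2
  <chi_rho, chi_4> = (1/8)[1*(11)*conj(1) + 1*(3)*conj(1) + 2*(1)*conj(-1) + 2*(-1)*conj(-1) + 2*(-3)*conj(1)]
      = (1/8)[(11) + (3) + (-2) + (2) + (-6)] = 8/8 = 1
  <chi_rho, chi_5> = (1/8)[1*(11)*conj(2) + 1*(3)*conj(-2) + 2*(1)*conj(0) + 2*(-1)*conj(0) + 2*(-3)*conj(0)]
      = (1/8)[(22) + (-6) + (0) + (0) + (0)] = 16/8 = 2
Dimension check: dim(rho) = sum (mult * dim) = 1*1 + 3*1 + 2*1 + 1*1 + 2*2 = 11 = chi_rho(e) = 11.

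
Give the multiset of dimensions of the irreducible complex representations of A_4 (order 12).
Dimensions: 1, 1, 1, 3

Explanation: There are 4 irreducibles (= number of conjugacy classes). Their dimensions d_i satisfy sum d_i^2 = |G| = 12: 1 + 1 + 1 + 9 = 12.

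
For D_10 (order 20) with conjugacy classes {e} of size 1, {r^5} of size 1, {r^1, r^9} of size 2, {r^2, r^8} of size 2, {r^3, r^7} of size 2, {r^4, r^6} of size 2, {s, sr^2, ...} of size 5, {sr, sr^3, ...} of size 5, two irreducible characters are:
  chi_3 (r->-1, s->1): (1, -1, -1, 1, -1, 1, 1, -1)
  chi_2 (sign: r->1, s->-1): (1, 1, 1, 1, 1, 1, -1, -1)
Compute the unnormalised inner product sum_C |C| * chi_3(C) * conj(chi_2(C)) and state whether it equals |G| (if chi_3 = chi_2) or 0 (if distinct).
Sum = 0; so <chi_3, chi_2> = 0 (distinct irreducibles are orthogonal).

Argument: Compute term by term over conjugacy classes (|C| * chi_3(C) * conj(chi_2(C))):
  1*(1)*conj(1) + 1*(-1)*conj(1) + 2*(-1)*conj(1) + 2*(1)*conj(1) + 2*(-1)*conj(1) + 2*(1)*conj(1) + 5*(1)*conj(-1) + 5*(-1)*conj(-1)
  = (1) + (-1) + (-2) + (2) + (-2) + (2) + (-5) + (5)
  = 0.
Dividing by |G| = 20 gives 0/20 = 0, matching the row-orthogonality relation <chi_3, chi_2> = [chi_3 = chi_2].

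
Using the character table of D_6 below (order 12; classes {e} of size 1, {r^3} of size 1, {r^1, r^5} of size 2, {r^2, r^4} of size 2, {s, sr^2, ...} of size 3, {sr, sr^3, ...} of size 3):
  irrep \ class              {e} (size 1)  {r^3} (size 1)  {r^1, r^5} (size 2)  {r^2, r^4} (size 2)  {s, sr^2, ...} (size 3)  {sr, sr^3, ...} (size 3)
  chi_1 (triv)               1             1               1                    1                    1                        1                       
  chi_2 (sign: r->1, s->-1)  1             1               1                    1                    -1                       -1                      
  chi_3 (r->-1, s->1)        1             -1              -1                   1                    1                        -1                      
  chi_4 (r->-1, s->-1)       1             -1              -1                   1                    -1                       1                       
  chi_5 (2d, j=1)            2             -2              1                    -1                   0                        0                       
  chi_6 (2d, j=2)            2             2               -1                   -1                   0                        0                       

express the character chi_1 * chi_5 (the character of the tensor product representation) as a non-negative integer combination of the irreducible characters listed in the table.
chi_1 tensor chi_5 = chi_5 (all other irreducibles have multiplicity 0).

The character of a tensor product is the pointwise product (chi_1 * chi_5)(C) = chi_1(C) * chi_5(C):
  {e}: (1)*(2), {r^3}: (1)*(-2), {r^1, r^5}: (1)*(1), {r^2, r^4}: (1)*(-1), {s, sr^2, ...}: (1)*(0), {sr, sr^3, ...}: (1)*(0)
so (chi_1 * chi_5) takes values
  {e} -> 2, {r^3} -> -2, {r^1, r^5} -> 1, {r^2, r^4} -> -1, {s, sr^2, ...} -> 0, {sr, sr^3, ...} -> 0.
Now take the inner product of this character with each irreducible chi from the table, <chi_1*chi_5, chi> = (1/12) sum_C |C| (chi_1*chi_5)(C) conj(chi(C)):
  <chi_1*chi_5, chi_1> = (1/12)[1*(2)*conj(1) + 1*(-2)*conj(1) + 2*(1)*conj(1) + 2*(-1)*conj(1) + 3*(0)*conj(1) + 3*(0)*conj(1)]
      = (1/12)[(2) + (-2) + (2) + (-2) + (0) + (0)] = 0/12 = 0
  <chi_1*chi_5, chi_2> = (1/12)[1*(2)*conj(1) + 1*(-2)*conj(1) + 2*(1)*conj(1) + 2*(-1)*conj(1) + 3*(0)*conj(-1) + 3*(0)*conj(-1)]
      = (1/12)[(2) + (-2) + (2) + (-2) + (0) + (0)] = 0/12 = 0
  <chi_1*chi_5, chi_3> = (1/12)[1*(2)*conj(1) + 1*(-2)*conj(-1) + 2*(1)*conj(-1) + 2*(-1)*conj(1) + 3*(0)*conj(1) + 3*(0)*conj(-1)]
      = (1/12)[(2) + (2) + (-2) + (-2) + (0) + (0)] = 0/12 = 0
  <chi_1*chi_5, chi_4> = (1/12)[1*(2)*conj(1) + 1*(-2)*conj(-1) + 2*(1)*conj(-1) + 2*(-1)*conj(1) + 3*(0)*conj(-1) + 3*(0)*conj(1)]
      = (1/12)[(2) + (2) + (-2) + (-2) + (0) + (0)] = 0/12 = 0
  <chi_1*chi_5, chi_5> = (1/12)[1*(2)*conj(2) + 1*(-2)*conj(-2) + 2*(1)*conj(1) + 2*(-1)*conj(-1) + 3*(0)*conj(0) + 3*(0)*conj(0)]
      = (1/12)[(4) + (4) + (2) + (2) + (0) + (0)] = 12/12 = 1
  <chi_1*chi_5, chi_6> = (1/12)[1*(2)*conj(2) + 1*(-2)*conj(2) + 2*(1)*conj(-1) + 2*(-1)*conj(-1) + 3*(0)*conj(0) + 3*(0)*conj(0)]
      = (1/12)[(4) + (-4) + (-2) + (2) + (0) + (0)] = 0/12 = 0
Hence the multiplicities are chi_5: 1. Dimension check: dim(chi_1)*dim(chi_5) = 1*2 = 2 and sum (mult * dim) = 1*2 = 2.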